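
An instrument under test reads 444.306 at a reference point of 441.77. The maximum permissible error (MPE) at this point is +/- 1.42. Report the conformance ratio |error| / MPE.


e = indication - reference = 444.306 - 441.77 = 2.5360
|e| = 2.5360
ratio = |e| / MPE = 2.5360 / 1.42
ratio = 1.7859

1.7859


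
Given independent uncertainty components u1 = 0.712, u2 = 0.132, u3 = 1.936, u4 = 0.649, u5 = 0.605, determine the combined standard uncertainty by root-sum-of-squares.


uc = sqrt(0.712^2 + 0.132^2 + 1.936^2 + 0.649^2 + 0.605^2)
uc = sqrt(5.05969)
uc = 2.2494

2.2494


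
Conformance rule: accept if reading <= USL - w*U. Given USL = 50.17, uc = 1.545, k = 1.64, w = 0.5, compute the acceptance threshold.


U = k * uc = 1.64 * 1.545 = 2.5338
guard band g = w * U = 0.5 * 2.5338 = 1.2669
AL = USL - g = 50.17 - 1.2669
AL = 48.9031

48.9031


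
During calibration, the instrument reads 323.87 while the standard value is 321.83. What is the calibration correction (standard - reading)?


Correction = standard - reading
= 321.83 - 323.87
= -2.0400

-2.0400


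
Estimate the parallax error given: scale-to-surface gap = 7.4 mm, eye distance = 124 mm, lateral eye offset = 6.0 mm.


error = h * offset / d
= 7.4 * 6.0 / 124
= 0.3581

0.3581


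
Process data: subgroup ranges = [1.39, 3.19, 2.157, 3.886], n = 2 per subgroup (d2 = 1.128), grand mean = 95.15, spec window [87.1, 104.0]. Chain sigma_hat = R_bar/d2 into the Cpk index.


R_bar = (1.39 + 3.19 + 2.157 + 3.886) / 4 = 2.65575
sigma = R_bar / d2 = 2.65575 / 1.128 = 2.3543883
Cp = (USL - LSL)/(6*sigma) = (104.0 - 87.1)/(6*2.3543883) = 1.1963
Cpu = (104.0 - 95.15)/(3*2.3543883) = 1.2530
Cpl = (95.15 - 87.1)/(3*2.3543883) = 1.1397
Cpk = min(Cpu, Cpl) = 1.1397

1.1397


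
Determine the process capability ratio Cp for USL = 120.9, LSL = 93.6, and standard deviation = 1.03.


Cp = (USL - LSL) / (6 * sigma)
= (120.9 - 93.6) / (6 * 1.03)
= 27.3000 / 6.1800
= 4.4175

4.4175


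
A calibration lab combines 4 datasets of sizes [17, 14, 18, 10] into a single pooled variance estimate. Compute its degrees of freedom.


nu = sum_i (n_i - 1)
nu = ((17 - 1) + (14 - 1) + (18 - 1) + (10 - 1))
nu = 16 + 13 + 17 + 9
nu = 55

55


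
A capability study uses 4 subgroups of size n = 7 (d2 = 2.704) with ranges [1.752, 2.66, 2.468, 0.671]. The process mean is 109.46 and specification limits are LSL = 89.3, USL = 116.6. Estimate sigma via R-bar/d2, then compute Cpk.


R_bar = (1.752 + 2.66 + 2.468 + 0.671) / 4 = 1.88775
sigma = R_bar / d2 = 1.88775 / 2.704 = 0.6981324
Cp = (USL - LSL)/(6*sigma) = (116.6 - 89.3)/(6*0.6981324) = 6.5174
Cpu = (116.6 - 109.46)/(3*0.6981324) = 3.4091
Cpl = (109.46 - 89.3)/(3*0.6981324) = 9.6257
Cpk = min(Cpu, Cpl) = 3.4091

3.4091


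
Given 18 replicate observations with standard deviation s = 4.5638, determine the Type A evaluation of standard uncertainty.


u_A = s / sqrt(n)
u_A = 4.5638 / sqrt(18)
u_A = 4.5638 / 4.2426407
u_A = 1.0757

1.0757


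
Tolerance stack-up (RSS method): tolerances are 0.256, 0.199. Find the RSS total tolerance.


RSS = sqrt(0.256^2 + 0.199^2)
= sqrt(0.105137)
= 0.3242

0.3242


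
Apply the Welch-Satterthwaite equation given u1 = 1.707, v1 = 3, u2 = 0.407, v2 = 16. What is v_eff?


uc = sqrt(u1^2 + u2^2) = sqrt(1.707^2 + 0.407^2) = 1.7548499
v_eff = uc^4 / (u1^4/v1 + u2^4/v2)
= 1.7548499^4 / (1.707^4/3 + 0.407^4/16)
= 9.483309 / 2.831887
v_eff = 3.3488

3.3488


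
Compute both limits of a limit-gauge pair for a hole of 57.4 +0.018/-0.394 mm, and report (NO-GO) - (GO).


GO = nominal - lower_tol (smallest hole = maximum material condition)
GO = 57.4 - 0.394 = 57.006
NO-GO = nominal + upper_tol (largest hole = least material condition)
NO-GO = 57.4 + 0.018 = 57.418
spread = NO-GO - GO = 57.418 - 57.006 = 0.4120

0.4120


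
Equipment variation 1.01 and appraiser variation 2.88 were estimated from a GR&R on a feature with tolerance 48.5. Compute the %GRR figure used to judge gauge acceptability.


GRR = sqrt(EV^2 + AV^2) = sqrt(1.01^2 + 2.88^2) = 3.0519666
%GRR = GRR / tol * 100 = 3.0519666 / 48.5 * 100
%GRR = 6.2927

6.2927


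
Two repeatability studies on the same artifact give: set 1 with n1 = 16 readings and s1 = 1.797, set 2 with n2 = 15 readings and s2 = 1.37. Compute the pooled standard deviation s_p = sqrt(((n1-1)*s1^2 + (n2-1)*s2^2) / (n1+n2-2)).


s_p = sqrt(((n1-1)*s1^2 + (n2-1)*s2^2) / (n1+n2-2))
numerator = (16-1)*1.797^2 + (15-1)*1.37^2 = 48.438135 + 26.2766 = 74.714735
denominator = 16 + 15 - 2 = 29
s_p^2 = 74.714735 / 29 = 2.5763702
s_p = sqrt(2.5763702) = 1.6051

1.6051


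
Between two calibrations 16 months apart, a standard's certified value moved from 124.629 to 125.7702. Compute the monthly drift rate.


rate = (v2 - v1) / months
= (125.7702 - 124.629) / 16
= 1.1412 / 16
= 0.0713

0.0713


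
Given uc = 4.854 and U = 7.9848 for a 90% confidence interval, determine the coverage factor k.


k = U / uc
k = 7.9848 / 4.854
k = 1.645

1.645


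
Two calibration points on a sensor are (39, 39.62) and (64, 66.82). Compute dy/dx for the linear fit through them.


slope = (y2 - y1) / (x2 - x1)
= (66.82 - 39.62) / (64 - 39)
= 27.2000 / 25
= 1.0880

1.0880


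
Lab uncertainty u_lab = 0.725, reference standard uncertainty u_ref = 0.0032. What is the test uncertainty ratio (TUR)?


TUR = u_lab / u_ref
= 0.725 / 0.0032
= 226.5625

226.5625


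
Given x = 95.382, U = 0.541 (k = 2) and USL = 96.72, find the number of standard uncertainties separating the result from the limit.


u = U / k = 0.541 / 2 = 0.2705
margin = |USL - x| = |96.72 - 95.382| = 1.338
z = margin / u = 1.338 / 0.2705
z = 4.9464

4.9464


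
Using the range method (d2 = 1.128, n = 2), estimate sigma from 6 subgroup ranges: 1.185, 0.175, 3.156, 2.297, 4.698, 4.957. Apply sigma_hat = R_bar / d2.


R_bar = (1.185 + 0.175 + 3.156 + 2.297 + 4.698 + 4.957) / 6
R_bar = 16.468 / 6 = 2.7446667
sigma_hat = R_bar / d2 = 2.7446667 / 1.128 = 2.4332

2.4332


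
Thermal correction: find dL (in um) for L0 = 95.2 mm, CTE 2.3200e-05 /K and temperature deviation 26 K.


dL = L * alpha * dT
= 95.2 * 2.3200e-05 * 26
= 0.0574246 mm
dL_um = 0.0574246 * 1000 = 57.4246 um

57.4246


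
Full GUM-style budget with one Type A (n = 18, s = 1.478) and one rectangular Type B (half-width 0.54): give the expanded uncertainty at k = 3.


u_A = s / sqrt(n) = 1.478 / sqrt(18) = 0.34836794
u_B = half_width / sqrt(3) = 0.54 / sqrt(3) = 0.31176915
uc = sqrt(u_A^2 + u_B^2) = sqrt(0.34836794^2 + 0.31176915^2) = 0.46750425
U = k * uc = 3 * 0.46750425
U = 1.4025

1.4025


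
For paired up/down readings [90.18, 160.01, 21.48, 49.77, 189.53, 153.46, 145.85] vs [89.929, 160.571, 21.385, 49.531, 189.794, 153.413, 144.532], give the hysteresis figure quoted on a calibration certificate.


|90.18 - 89.929| = 0.2510
|160.01 - 160.571| = 0.5610
|21.48 - 21.385| = 0.0950
|49.77 - 49.531| = 0.2390
|189.53 - 189.794| = 0.2640
|153.46 - 153.413| = 0.0470
|145.85 - 144.532| = 1.3180
hysteresis = max(diffs) = 1.3180

1.3180


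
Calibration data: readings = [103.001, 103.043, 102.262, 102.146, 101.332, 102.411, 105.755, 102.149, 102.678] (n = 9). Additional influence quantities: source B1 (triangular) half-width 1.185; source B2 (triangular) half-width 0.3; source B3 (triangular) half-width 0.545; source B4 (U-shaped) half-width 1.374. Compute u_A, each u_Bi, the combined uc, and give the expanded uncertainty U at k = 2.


mean = (103.001 + 103.043 + 102.262 + 102.146 + 101.332 + 102.411 + 105.755 + 102.149 + 102.678) / 9 = 102.753
s = sqrt(sum((x - mean)^2)/(n-1)) = 1.2386376
u_A = s / sqrt(n) = 1.2386376 / sqrt(9) = 0.4128792
u_B1 = 1.185 / sqrt(6) = 0.48377422
u_B2 = 0.3 / sqrt(6) = 0.12247449
u_B3 = 0.545 / sqrt(6) = 0.22249532
u_B4 = 1.374 / sqrt(2) = 0.97156472
uc = sqrt(0.4128792^2 + 0.48377422^2 + 0.12247449^2 + 0.22249532^2 + 0.97156472^2) = 1.1886753
U = k * uc = 2 * 1.1886753
U = 2.3774

2.3774


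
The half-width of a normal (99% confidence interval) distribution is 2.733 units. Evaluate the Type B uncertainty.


u_B = half_width / 2.576
u_B = 2.733 / 2.576
u_B = 1.0609

1.0609


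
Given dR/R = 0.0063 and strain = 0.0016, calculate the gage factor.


GF = (dR/R) / epsilon
= 0.0063 / 0.0016
= 3.9375

3.9375


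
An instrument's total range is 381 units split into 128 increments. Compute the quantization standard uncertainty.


resolution = range / divisions
resolution = 381 / 128 = 2.9765625
u_res = resolution / (2*sqrt(3))
u_res = 2.9765625 / 3.4641016
u_res = 0.8593

0.8593


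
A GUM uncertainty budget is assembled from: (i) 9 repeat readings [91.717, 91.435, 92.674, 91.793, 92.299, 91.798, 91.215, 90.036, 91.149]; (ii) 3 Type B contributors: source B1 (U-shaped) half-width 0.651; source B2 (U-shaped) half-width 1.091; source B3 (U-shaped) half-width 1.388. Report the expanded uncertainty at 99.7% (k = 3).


mean = (91.717 + 91.435 + 92.674 + 91.793 + 92.299 + 91.798 + 91.215 + 90.036 + 91.149) / 9 = 91.56844444
s = sqrt(sum((x - mean)^2)/(n-1)) = 0.75400632
u_A = s / sqrt(n) = 0.75400632 / sqrt(9) = 0.25133544
u_B1 = 0.651 / sqrt(2) = 0.46032651
u_B2 = 1.091 / sqrt(2) = 0.7714535
u_B3 = 1.388 / sqrt(2) = 0.98146421
uc = sqrt(0.25133544^2 + 0.46032651^2 + 0.7714535^2 + 0.98146421^2) = 1.3540615
U = k * uc = 3 * 1.3540615
U = 4.0622

4.0622


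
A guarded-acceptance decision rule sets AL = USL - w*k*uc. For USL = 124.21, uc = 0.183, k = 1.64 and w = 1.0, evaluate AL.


U = k * uc = 1.64 * 0.183 = 0.30012
guard band g = w * U = 1.0 * 0.30012 = 0.30012
AL = USL - g = 124.21 - 0.30012
AL = 123.9099

123.9099


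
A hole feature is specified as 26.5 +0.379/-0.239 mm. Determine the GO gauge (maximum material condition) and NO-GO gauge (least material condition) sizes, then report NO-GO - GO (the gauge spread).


GO = nominal - lower_tol (smallest hole = maximum material condition)
GO = 26.5 - 0.239 = 26.261
NO-GO = nominal + upper_tol (largest hole = least material condition)
NO-GO = 26.5 + 0.379 = 26.879
spread = NO-GO - GO = 26.879 - 26.261 = 0.6180

0.6180


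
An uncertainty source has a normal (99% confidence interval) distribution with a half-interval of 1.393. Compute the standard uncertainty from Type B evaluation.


u_B = half_width / 2.576
u_B = 1.393 / 2.576
u_B = 0.5408

0.5408


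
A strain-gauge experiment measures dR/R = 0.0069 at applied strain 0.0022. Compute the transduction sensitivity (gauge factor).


GF = (dR/R) / epsilon
= 0.0069 / 0.0022
= 3.1364

3.1364


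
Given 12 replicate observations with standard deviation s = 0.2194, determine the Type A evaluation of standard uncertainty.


u_A = s / sqrt(n)
u_A = 0.2194 / sqrt(12)
u_A = 0.2194 / 3.4641016
u_A = 0.0633

0.0633


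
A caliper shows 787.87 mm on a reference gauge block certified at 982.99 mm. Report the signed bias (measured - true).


Systematic error = measured - true
= 787.87 - 982.99
= -195.1200

-195.1200


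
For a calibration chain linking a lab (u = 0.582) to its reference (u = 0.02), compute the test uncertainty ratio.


TUR = u_lab / u_ref
= 0.582 / 0.02
= 29.1000

29.1000


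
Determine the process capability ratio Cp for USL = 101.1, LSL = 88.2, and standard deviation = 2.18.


Cp = (USL - LSL) / (6 * sigma)
= (101.1 - 88.2) / (6 * 2.18)
= 12.9000 / 13.0800
= 0.9862

0.9862


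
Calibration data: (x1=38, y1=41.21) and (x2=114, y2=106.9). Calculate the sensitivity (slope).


slope = (y2 - y1) / (x2 - x1)
= (106.9 - 41.21) / (114 - 38)
= 65.6900 / 76
= 0.8643

0.8643


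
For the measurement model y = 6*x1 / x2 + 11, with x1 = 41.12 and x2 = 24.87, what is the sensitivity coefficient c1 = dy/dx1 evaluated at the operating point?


y = 6*x1 / x2 + 11
dy/dx1 = 6/x2
Evaluate at x2 = 24.87: c1 = 6 / 24.87
c1 = 0.2413

0.2413


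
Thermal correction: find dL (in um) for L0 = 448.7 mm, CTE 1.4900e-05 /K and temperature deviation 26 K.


dL = L * alpha * dT
= 448.7 * 1.4900e-05 * 26
= 0.1738264 mm
dL_um = 0.1738264 * 1000 = 173.8264 um

173.8264


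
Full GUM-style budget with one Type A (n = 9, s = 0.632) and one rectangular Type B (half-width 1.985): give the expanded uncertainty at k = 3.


u_A = s / sqrt(n) = 0.632 / sqrt(9) = 0.21066667
u_B = half_width / sqrt(3) = 1.985 / sqrt(3) = 1.1460403
uc = sqrt(u_A^2 + u_B^2) = sqrt(0.21066667^2 + 1.1460403^2) = 1.165242
U = k * uc = 3 * 1.165242
U = 3.4957

3.4957


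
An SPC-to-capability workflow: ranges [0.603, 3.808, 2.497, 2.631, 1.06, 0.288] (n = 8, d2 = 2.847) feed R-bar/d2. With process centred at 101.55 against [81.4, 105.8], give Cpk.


R_bar = (0.603 + 3.808 + 2.497 + 2.631 + 1.06 + 0.288) / 6 = 1.8145
sigma = R_bar / d2 = 1.8145 / 2.847 = 0.63733755
Cp = (USL - LSL)/(6*sigma) = (105.8 - 81.4)/(6*0.63733755) = 6.3807
Cpu = (105.8 - 101.55)/(3*0.63733755) = 2.2228
Cpl = (101.55 - 81.4)/(3*0.63733755) = 10.5386
Cpk = min(Cpu, Cpl) = 2.2228

2.2228


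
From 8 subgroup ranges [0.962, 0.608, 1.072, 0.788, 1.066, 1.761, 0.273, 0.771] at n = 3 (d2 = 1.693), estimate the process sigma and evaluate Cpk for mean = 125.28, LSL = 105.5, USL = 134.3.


R_bar = (0.962 + 0.608 + 1.072 + 0.788 + 1.066 + 1.761 + 0.273 + 0.771) / 8 = 0.912625
sigma = R_bar / d2 = 0.912625 / 1.693 = 0.53905789
Cp = (USL - LSL)/(6*sigma) = (134.3 - 105.5)/(6*0.53905789) = 8.9044
Cpu = (134.3 - 125.28)/(3*0.53905789) = 5.5776
Cpl = (125.28 - 105.5)/(3*0.53905789) = 12.2312
Cpk = min(Cpu, Cpl) = 5.5776

5.5776


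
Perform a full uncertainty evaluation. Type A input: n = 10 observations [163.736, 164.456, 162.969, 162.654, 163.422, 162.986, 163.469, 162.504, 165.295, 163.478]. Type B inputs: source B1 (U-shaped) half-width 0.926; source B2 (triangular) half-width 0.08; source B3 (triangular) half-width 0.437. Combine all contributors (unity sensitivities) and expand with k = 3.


mean = (163.736 + 164.456 + 162.969 + 162.654 + 163.422 + 162.986 + 163.469 + 162.504 + 165.295 + 163.478) / 10 = 163.4969
s = sqrt(sum((x - mean)^2)/(n-1)) = 0.84675714
u_A = s / sqrt(n) = 0.84675714 / sqrt(10) = 0.26776812
u_B1 = 0.926 / sqrt(2) = 0.65478088
u_B2 = 0.08 / sqrt(6) = 0.032659863
u_B3 = 0.437 / sqrt(6) = 0.1784045
uc = sqrt(0.26776812^2 + 0.65478088^2 + 0.032659863^2 + 0.1784045^2) = 0.73029624
U = k * uc = 3 * 0.73029624
U = 2.1909

2.1909


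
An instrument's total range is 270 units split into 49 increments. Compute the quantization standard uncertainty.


resolution = range / divisions
resolution = 270 / 49 = 5.5102041
u_res = resolution / (2*sqrt(3))
u_res = 5.5102041 / 3.4641016
u_res = 1.5907

1.5907


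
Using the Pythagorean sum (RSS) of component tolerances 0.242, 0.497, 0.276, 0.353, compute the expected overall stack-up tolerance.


RSS = sqrt(0.242^2 + 0.497^2 + 0.276^2 + 0.353^2)
= sqrt(0.506358)
= 0.7116

0.7116


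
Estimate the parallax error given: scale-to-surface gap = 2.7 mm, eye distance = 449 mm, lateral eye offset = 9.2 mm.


error = h * offset / d
= 2.7 * 9.2 / 449
= 0.0553

0.0553


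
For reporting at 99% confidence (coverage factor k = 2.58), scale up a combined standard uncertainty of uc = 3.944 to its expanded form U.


U = k * uc
U = 2.58 * 3.944
U = 10.1755

10.1755


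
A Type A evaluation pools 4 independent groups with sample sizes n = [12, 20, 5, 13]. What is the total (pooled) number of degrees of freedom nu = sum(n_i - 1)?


nu = sum_i (n_i - 1)
nu = ((12 - 1) + (20 - 1) + (5 - 1) + (13 - 1))
nu = 11 + 19 + 4 + 12
nu = 46

46


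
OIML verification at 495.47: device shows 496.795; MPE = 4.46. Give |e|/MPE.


e = indication - reference = 496.795 - 495.47 = 1.3250
|e| = 1.3250
ratio = |e| / MPE = 1.3250 / 4.46
ratio = 0.2971

0.2971


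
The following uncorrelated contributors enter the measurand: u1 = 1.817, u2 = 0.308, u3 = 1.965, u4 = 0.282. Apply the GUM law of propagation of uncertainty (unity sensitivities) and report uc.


uc = sqrt(1.817^2 + 0.308^2 + 1.965^2 + 0.282^2)
uc = sqrt(7.337102)
uc = 2.7087

2.7087


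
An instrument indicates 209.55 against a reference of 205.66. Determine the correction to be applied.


Correction = standard - reading
= 205.66 - 209.55
= -3.8900

-3.8900


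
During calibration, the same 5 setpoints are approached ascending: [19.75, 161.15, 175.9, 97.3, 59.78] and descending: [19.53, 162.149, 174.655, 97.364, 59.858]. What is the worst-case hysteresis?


|19.75 - 19.53| = 0.2200
|161.15 - 162.149| = 0.9990
|175.9 - 174.655| = 1.2450
|97.3 - 97.364| = 0.0640
|59.78 - 59.858| = 0.0780
hysteresis = max(diffs) = 1.2450

1.2450


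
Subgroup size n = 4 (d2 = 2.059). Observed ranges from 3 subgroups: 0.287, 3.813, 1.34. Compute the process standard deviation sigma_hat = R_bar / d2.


R_bar = (0.287 + 3.813 + 1.34) / 3
R_bar = 5.44 / 3 = 1.8133333
sigma_hat = R_bar / d2 = 1.8133333 / 2.059 = 0.8807

0.8807


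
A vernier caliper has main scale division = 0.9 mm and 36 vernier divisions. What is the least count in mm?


LC = MSD / n_div
= 0.9 / 36
= 0.0250

0.0250


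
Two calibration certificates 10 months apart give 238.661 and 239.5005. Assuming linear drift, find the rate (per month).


rate = (v2 - v1) / months
= (239.5005 - 238.661) / 10
= 0.8395 / 10
= 0.0839

0.0839


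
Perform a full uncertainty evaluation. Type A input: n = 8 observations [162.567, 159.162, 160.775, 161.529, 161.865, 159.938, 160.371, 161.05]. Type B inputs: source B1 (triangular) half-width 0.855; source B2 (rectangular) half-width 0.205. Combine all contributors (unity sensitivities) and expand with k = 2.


mean = (162.567 + 159.162 + 160.775 + 161.529 + 161.865 + 159.938 + 160.371 + 161.05) / 8 = 160.907125
s = sqrt(sum((x - mean)^2)/(n-1)) = 1.0934482
u_A = s / sqrt(n) = 1.0934482 / sqrt(8) = 0.38659232
u_B1 = 0.855 / sqrt(6) = 0.34905229
u_B2 = 0.205 / sqrt(3) = 0.11835681
uc = sqrt(0.38659232^2 + 0.34905229^2 + 0.11835681^2) = 0.53413431
U = k * uc = 2 * 0.53413431
U = 1.0683

1.0683


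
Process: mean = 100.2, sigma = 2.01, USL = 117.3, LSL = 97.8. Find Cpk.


Cpu = (USL - mean) / (3*sigma) = (117.3 - 100.2) / (3*2.01) = 2.8358
Cpl = (mean - LSL) / (3*sigma) = (100.2 - 97.8) / (3*2.01) = 0.3980
Cpk = min(Cpu, Cpl) = 0.3980

0.3980


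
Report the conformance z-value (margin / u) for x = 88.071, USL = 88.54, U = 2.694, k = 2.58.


u = U / k = 2.694 / 2.58 = 1.044186
margin = |USL - x| = |88.54 - 88.071| = 0.469
z = margin / u = 0.469 / 1.044186
z = 0.4492

0.4492


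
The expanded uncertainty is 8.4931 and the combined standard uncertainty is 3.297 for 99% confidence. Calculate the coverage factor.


k = U / uc
k = 8.4931 / 3.297
k = 2.576

2.576


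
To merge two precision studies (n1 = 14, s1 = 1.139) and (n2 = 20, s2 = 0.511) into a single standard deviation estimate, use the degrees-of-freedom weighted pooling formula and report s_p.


s_p = sqrt(((n1-1)*s1^2 + (n2-1)*s2^2) / (n1+n2-2))
numerator = (14-1)*1.139^2 + (20-1)*0.511^2 = 16.865173 + 4.961299 = 21.826472
denominator = 14 + 20 - 2 = 32
s_p^2 = 21.826472 / 32 = 0.68207725
s_p = sqrt(0.68207725) = 0.8259

0.8259


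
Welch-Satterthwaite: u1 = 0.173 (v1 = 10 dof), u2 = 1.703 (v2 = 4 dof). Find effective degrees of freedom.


uc = sqrt(u1^2 + u2^2) = sqrt(0.173^2 + 1.703^2) = 1.7117646
v_eff = uc^4 / (u1^4/v1 + u2^4/v2)
= 1.7117646^4 / (0.173^4/10 + 1.703^4/4)
= 8.585709 / 2.1028926
v_eff = 4.0828

4.0828


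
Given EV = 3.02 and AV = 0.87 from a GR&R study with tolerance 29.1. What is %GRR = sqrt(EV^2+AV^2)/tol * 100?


GRR = sqrt(EV^2 + AV^2) = sqrt(3.02^2 + 0.87^2) = 3.1428172
%GRR = GRR / tol * 100 = 3.1428172 / 29.1 * 100
%GRR = 10.8001

10.8001


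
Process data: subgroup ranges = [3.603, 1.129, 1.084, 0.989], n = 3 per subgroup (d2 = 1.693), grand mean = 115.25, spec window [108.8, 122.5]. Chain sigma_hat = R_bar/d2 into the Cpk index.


R_bar = (3.603 + 1.129 + 1.084 + 0.989) / 4 = 1.70125
sigma = R_bar / d2 = 1.70125 / 1.693 = 1.004873
Cp = (USL - LSL)/(6*sigma) = (122.5 - 108.8)/(6*1.004873) = 2.2723
Cpu = (122.5 - 115.25)/(3*1.004873) = 2.4049
Cpl = (115.25 - 108.8)/(3*1.004873) = 2.1396
Cpk = min(Cpu, Cpl) = 2.1396

2.1396


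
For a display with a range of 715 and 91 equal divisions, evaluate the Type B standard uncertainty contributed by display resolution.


resolution = range / divisions
resolution = 715 / 91 = 7.8571429
u_res = resolution / (2*sqrt(3))
u_res = 7.8571429 / 3.4641016
u_res = 2.2682

2.2682


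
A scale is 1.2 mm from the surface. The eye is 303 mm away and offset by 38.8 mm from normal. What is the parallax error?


error = h * offset / d
= 1.2 * 38.8 / 303
= 0.1537

0.1537


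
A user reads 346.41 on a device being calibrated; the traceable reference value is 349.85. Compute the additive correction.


Correction = standard - reading
= 349.85 - 346.41
= 3.4400

3.4400


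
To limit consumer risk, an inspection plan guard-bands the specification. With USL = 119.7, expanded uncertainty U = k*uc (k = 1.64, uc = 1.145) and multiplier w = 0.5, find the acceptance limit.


U = k * uc = 1.64 * 1.145 = 1.8778
guard band g = w * U = 0.5 * 1.8778 = 0.9389
AL = USL - g = 119.7 - 0.9389
AL = 118.7611

118.7611


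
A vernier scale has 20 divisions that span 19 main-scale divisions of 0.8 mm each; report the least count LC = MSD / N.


LC = MSD / n_div
= 0.8 / 20
= 0.0400

0.0400


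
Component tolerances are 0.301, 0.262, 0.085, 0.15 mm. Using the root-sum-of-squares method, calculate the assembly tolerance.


RSS = sqrt(0.301^2 + 0.262^2 + 0.085^2 + 0.15^2)
= sqrt(0.18897)
= 0.4347

0.4347


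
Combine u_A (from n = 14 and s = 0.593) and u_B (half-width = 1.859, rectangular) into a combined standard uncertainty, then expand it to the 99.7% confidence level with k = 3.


u_A = s / sqrt(n) = 0.593 / sqrt(14) = 0.15848592
u_B = half_width / sqrt(3) = 1.859 / sqrt(3) = 1.0732942
uc = sqrt(u_A^2 + u_B^2) = sqrt(0.15848592^2 + 1.0732942^2) = 1.0849324
U = k * uc = 3 * 1.0849324
U = 3.2548

3.2548


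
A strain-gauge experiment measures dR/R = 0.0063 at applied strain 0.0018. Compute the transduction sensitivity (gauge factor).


GF = (dR/R) / epsilon
= 0.0063 / 0.0018
= 3.5000

3.5000


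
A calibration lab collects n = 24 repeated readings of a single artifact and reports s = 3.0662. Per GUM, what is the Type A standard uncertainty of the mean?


u_A = s / sqrt(n)
u_A = 3.0662 / sqrt(24)
u_A = 3.0662 / 4.8989795
u_A = 0.6259

0.6259


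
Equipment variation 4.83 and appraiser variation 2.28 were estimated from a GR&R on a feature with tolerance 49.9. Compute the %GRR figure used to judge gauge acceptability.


GRR = sqrt(EV^2 + AV^2) = sqrt(4.83^2 + 2.28^2) = 5.3410954
%GRR = GRR / tol * 100 = 5.3410954 / 49.9 * 100
%GRR = 10.7036

10.7036


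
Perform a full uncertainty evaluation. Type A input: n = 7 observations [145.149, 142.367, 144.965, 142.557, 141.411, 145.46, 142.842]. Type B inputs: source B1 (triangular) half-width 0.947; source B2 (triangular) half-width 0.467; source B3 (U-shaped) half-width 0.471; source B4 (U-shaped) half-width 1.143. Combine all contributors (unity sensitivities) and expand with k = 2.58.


mean = (145.149 + 142.367 + 144.965 + 142.557 + 141.411 + 145.46 + 142.842) / 7 = 143.5358571
s = sqrt(sum((x - mean)^2)/(n-1)) = 1.6159543
u_A = s / sqrt(n) = 1.6159543 / sqrt(7) = 0.61077332
u_B1 = 0.947 / sqrt(6) = 0.38661113
u_B2 = 0.467 / sqrt(6) = 0.19065195
u_B3 = 0.471 / sqrt(2) = 0.33304729
u_B4 = 1.143 / sqrt(2) = 0.80822305
uc = sqrt(0.61077332^2 + 0.38661113^2 + 0.19065195^2 + 0.33304729^2 + 0.80822305^2) = 1.1502197
U = k * uc = 2.58 * 1.1502197
U = 2.9676

2.9676


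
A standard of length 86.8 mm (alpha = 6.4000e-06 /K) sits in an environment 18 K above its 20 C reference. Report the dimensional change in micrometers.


dL = L * alpha * dT
= 86.8 * 6.4000e-06 * 18
= 0.0099994 mm
dL_um = 0.0099994 * 1000 = 9.9994 um

9.9994


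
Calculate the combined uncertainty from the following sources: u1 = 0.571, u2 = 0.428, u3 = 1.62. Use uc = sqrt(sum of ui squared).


uc = sqrt(0.571^2 + 0.428^2 + 1.62^2)
uc = sqrt(3.133625)
uc = 1.7702

1.7702


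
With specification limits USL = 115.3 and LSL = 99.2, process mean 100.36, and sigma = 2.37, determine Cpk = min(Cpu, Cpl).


Cpu = (USL - mean) / (3*sigma) = (115.3 - 100.36) / (3*2.37) = 2.1013
Cpl = (mean - LSL) / (3*sigma) = (100.36 - 99.2) / (3*2.37) = 0.1632
Cpk = min(Cpu, Cpl) = 0.1632

0.1632


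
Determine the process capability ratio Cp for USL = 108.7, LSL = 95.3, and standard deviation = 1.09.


Cp = (USL - LSL) / (6 * sigma)
= (108.7 - 95.3) / (6 * 1.09)
= 13.4000 / 6.5400
= 2.0489

2.0489


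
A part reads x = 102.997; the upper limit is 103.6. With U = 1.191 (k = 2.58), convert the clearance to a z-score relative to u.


u = U / k = 1.191 / 2.58 = 0.46162791
margin = |USL - x| = |103.6 - 102.997| = 0.603
z = margin / u = 0.603 / 0.46162791
z = 1.3062

1.3062


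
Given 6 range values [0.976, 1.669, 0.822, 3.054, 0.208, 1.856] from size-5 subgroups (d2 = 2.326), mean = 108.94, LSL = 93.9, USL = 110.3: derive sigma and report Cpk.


R_bar = (0.976 + 1.669 + 0.822 + 3.054 + 0.208 + 1.856) / 6 = 1.4308333
sigma = R_bar / d2 = 1.4308333 / 2.326 = 0.61514759
Cp = (USL - LSL)/(6*sigma) = (110.3 - 93.9)/(6*0.61514759) = 4.4434
Cpu = (110.3 - 108.94)/(3*0.61514759) = 0.7370
Cpl = (108.94 - 93.9)/(3*0.61514759) = 8.1498
Cpk = min(Cpu, Cpl) = 0.7370

0.7370


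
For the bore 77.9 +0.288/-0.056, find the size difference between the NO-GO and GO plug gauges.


GO = nominal - lower_tol (smallest hole = maximum material condition)
GO = 77.9 - 0.056 = 77.844
NO-GO = nominal + upper_tol (largest hole = least material condition)
NO-GO = 77.9 + 0.288 = 78.188
spread = NO-GO - GO = 78.188 - 77.844 = 0.3440

0.3440


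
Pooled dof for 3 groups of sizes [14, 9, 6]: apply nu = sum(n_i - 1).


nu = sum_i (n_i - 1)
nu = ((14 - 1) + (9 - 1) + (6 - 1))
nu = 13 + 8 + 5
nu = 26

26


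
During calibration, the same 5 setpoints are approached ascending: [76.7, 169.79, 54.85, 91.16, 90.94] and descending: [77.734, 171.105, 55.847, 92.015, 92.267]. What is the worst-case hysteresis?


|76.7 - 77.734| = 1.0340
|169.79 - 171.105| = 1.3150
|54.85 - 55.847| = 0.9970
|91.16 - 92.015| = 0.8550
|90.94 - 92.267| = 1.3270
hysteresis = max(diffs) = 1.3270

1.3270


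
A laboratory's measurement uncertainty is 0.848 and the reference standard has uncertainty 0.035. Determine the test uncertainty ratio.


TUR = u_lab / u_ref
= 0.848 / 0.035
= 24.2286

24.2286


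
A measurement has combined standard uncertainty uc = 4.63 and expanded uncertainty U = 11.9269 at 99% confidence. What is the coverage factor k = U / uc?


k = U / uc
k = 11.9269 / 4.63
k = 2.576

2.576


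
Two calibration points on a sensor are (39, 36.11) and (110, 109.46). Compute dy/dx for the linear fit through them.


slope = (y2 - y1) / (x2 - x1)
= (109.46 - 36.11) / (110 - 39)
= 73.3500 / 71
= 1.0331

1.0331


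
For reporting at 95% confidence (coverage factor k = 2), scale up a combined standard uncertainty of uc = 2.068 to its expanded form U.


U = k * uc
U = 2 * 2.068
U = 4.1360

4.1360


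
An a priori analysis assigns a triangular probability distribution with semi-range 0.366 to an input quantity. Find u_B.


u_B = half_width / sqrt(6)
u_B = 0.366 / 2.4494897
u_B = 0.1494

0.1494


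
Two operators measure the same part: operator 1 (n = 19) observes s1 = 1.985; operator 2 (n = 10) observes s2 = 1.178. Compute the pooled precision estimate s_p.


s_p = sqrt(((n1-1)*s1^2 + (n2-1)*s2^2) / (n1+n2-2))
numerator = (19-1)*1.985^2 + (10-1)*1.178^2 = 70.92405 + 12.489156 = 83.413206
denominator = 19 + 10 - 2 = 27
s_p^2 = 83.413206 / 27 = 3.089378
s_p = sqrt(3.089378) = 1.7577

1.7577


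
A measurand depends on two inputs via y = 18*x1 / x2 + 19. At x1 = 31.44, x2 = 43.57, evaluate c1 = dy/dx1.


y = 18*x1 / x2 + 19
dy/dx1 = 18/x2
Evaluate at x2 = 43.57: c1 = 18 / 43.57
c1 = 0.4131

0.4131


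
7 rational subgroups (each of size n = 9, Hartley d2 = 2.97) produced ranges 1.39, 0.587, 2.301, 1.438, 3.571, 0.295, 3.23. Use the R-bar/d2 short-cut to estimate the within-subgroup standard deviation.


R_bar = (1.39 + 0.587 + 2.301 + 1.438 + 3.571 + 0.295 + 3.23) / 7
R_bar = 12.812 / 7 = 1.8302857
sigma_hat = R_bar / d2 = 1.8302857 / 2.97 = 0.6163

0.6163


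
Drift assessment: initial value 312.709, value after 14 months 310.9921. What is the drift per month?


rate = (v2 - v1) / months
= (310.9921 - 312.709) / 14
= -1.7169 / 14
= -0.1226

-0.1226


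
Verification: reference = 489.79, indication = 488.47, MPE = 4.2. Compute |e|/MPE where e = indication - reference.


e = indication - reference = 488.47 - 489.79 = -1.3200
|e| = 1.3200
ratio = |e| / MPE = 1.3200 / 4.2
ratio = 0.3143

0.3143


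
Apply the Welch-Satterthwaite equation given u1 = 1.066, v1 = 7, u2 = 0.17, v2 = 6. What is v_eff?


uc = sqrt(u1^2 + u2^2) = sqrt(1.066^2 + 0.17^2) = 1.0794702
v_eff = uc^4 / (u1^4/v1 + u2^4/v2)
= 1.0794702^4 / (1.066^4/7 + 0.17^4/6)
= 1.3578213 / 0.18461134
v_eff = 7.3550

7.3550


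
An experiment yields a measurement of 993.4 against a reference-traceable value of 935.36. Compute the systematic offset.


Systematic error = measured - true
= 993.4 - 935.36
= 58.0400

58.0400


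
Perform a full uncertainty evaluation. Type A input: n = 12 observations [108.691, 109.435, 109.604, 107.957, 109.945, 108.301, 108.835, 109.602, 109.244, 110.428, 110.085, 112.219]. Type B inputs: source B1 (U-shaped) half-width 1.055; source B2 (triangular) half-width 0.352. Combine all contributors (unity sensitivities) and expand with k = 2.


mean = (108.691 + 109.435 + 109.604 + 107.957 + 109.945 + 108.301 + 108.835 + 109.602 + 109.244 + 110.428 + 110.085 + 112.219) / 12 = 109.5288333
s = sqrt(sum((x - mean)^2)/(n-1)) = 1.1196816
u_A = s / sqrt(n) = 1.1196816 / sqrt(12) = 0.32322424
u_B1 = 1.055 / sqrt(2) = 0.74599765
u_B2 = 0.352 / sqrt(6) = 0.1437034
uc = sqrt(0.32322424^2 + 0.74599765^2 + 0.1437034^2) = 0.82561315
U = k * uc = 2 * 0.82561315
U = 1.6512

1.6512


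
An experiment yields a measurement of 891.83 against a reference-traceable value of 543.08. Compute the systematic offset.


Systematic error = measured - true
= 891.83 - 543.08
= 348.7500

348.7500


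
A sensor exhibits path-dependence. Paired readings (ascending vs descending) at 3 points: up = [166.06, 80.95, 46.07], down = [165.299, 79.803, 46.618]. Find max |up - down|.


|166.06 - 165.299| = 0.7610
|80.95 - 79.803| = 1.1470
|46.07 - 46.618| = 0.5480
hysteresis = max(diffs) = 1.1470

1.1470


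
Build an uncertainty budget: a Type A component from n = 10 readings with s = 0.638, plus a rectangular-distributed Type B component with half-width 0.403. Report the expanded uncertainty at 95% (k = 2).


u_A = s / sqrt(n) = 0.638 / sqrt(10) = 0.20175331
u_B = half_width / sqrt(3) = 0.403 / sqrt(3) = 0.23267216
uc = sqrt(u_A^2 + u_B^2) = sqrt(0.20175331^2 + 0.23267216^2) = 0.30796223
U = k * uc = 2 * 0.30796223
U = 0.6159

0.6159


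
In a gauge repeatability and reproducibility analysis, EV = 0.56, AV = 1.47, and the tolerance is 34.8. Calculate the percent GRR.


GRR = sqrt(EV^2 + AV^2) = sqrt(0.56^2 + 1.47^2) = 1.5730544
%GRR = GRR / tol * 100 = 1.5730544 / 34.8 * 100
%GRR = 4.5203

4.5203


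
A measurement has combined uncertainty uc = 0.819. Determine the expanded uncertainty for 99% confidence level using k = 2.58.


U = k * uc
U = 2.58 * 0.819
U = 2.1130

2.1130


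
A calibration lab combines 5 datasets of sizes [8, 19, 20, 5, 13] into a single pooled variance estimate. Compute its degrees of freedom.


nu = sum_i (n_i - 1)
nu = ((8 - 1) + (19 - 1) + (20 - 1) + (5 - 1) + (13 - 1))
nu = 7 + 18 + 19 + 4 + 12
nu = 60

60


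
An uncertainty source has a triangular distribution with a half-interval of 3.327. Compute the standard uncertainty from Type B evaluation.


u_B = half_width / sqrt(6)
u_B = 3.327 / 2.4494897
u_B = 1.3582

1.3582


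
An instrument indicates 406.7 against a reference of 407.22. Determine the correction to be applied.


Correction = standard - reading
= 407.22 - 406.7
= 0.5200

0.5200


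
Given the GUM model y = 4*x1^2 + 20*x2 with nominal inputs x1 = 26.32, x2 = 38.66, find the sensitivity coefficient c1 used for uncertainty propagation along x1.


y = 4*x1^2 + 20*x2
dy/dx1 = 2*4*x1
Evaluate at x1 = 26.32: c1 = 8 * 26.32
c1 = 210.5600

210.5600


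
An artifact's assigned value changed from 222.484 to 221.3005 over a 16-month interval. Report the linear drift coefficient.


rate = (v2 - v1) / months
= (221.3005 - 222.484) / 16
= -1.1835 / 16
= -0.0740

-0.0740


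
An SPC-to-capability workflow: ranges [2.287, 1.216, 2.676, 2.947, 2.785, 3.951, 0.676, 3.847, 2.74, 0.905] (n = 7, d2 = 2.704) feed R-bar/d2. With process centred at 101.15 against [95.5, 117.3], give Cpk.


R_bar = (2.287 + 1.216 + 2.676 + 2.947 + 2.785 + 3.951 + 0.676 + 3.847 + 2.74 + 0.905) / 10 = 2.403
sigma = R_bar / d2 = 2.403 / 2.704 = 0.88868343
Cp = (USL - LSL)/(6*sigma) = (117.3 - 95.5)/(6*0.88868343) = 4.0884
Cpu = (117.3 - 101.15)/(3*0.88868343) = 6.0577
Cpl = (101.15 - 95.5)/(3*0.88868343) = 2.1192
Cpk = min(Cpu, Cpl) = 2.1192

2.1192


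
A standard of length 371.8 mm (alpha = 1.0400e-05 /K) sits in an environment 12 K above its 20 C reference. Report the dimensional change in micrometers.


dL = L * alpha * dT
= 371.8 * 1.0400e-05 * 12
= 0.0464006 mm
dL_um = 0.0464006 * 1000 = 46.4006 um

46.4006


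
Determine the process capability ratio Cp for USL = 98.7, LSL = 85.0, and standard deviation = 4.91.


Cp = (USL - LSL) / (6 * sigma)
= (98.7 - 85.0) / (6 * 4.91)
= 13.7000 / 29.4600
= 0.4650

0.4650


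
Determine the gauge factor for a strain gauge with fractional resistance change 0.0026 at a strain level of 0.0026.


GF = (dR/R) / epsilon
= 0.0026 / 0.0026
= 1.0000

1.0000


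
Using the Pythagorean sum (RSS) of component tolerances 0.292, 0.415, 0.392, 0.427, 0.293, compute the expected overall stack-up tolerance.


RSS = sqrt(0.292^2 + 0.415^2 + 0.392^2 + 0.427^2 + 0.293^2)
= sqrt(0.679331)
= 0.8242

0.8242


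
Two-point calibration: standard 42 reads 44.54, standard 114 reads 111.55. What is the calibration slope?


slope = (y2 - y1) / (x2 - x1)
= (111.55 - 44.54) / (114 - 42)
= 67.0100 / 72
= 0.9307

0.9307


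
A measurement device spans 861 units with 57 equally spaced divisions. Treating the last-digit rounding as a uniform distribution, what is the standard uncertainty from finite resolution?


resolution = range / divisions
resolution = 861 / 57 = 15.105263
u_res = resolution / (2*sqrt(3))
u_res = 15.105263 / 3.4641016
u_res = 4.3605

4.3605


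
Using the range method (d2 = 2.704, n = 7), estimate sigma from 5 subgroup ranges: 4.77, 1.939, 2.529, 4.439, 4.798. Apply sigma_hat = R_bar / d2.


R_bar = (4.77 + 1.939 + 2.529 + 4.439 + 4.798) / 5
R_bar = 18.475 / 5 = 3.695
sigma_hat = R_bar / d2 = 3.695 / 2.704 = 1.3665

1.3665


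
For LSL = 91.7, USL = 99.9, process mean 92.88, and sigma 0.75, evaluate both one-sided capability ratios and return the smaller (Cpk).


Cpu = (USL - mean) / (3*sigma) = (99.9 - 92.88) / (3*0.75) = 3.1200
Cpl = (mean - LSL) / (3*sigma) = (92.88 - 91.7) / (3*0.75) = 0.5244
Cpk = min(Cpu, Cpl) = 0.5244

0.5244


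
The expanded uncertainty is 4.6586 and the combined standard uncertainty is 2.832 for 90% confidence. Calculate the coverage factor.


k = U / uc
k = 4.6586 / 2.832
k = 1.645

1.645


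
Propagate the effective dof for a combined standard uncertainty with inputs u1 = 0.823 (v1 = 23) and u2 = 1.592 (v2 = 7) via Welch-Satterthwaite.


uc = sqrt(u1^2 + u2^2) = sqrt(0.823^2 + 1.592^2) = 1.7921476
v_eff = uc^4 / (u1^4/v1 + u2^4/v2)
= 1.7921476^4 / (0.823^4/23 + 1.592^4/7)
= 10.315614 / 0.93759069
v_eff = 11.0023

11.0023


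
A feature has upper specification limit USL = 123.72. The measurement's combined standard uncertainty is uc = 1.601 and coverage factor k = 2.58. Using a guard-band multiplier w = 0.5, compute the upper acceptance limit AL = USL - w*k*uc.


U = k * uc = 2.58 * 1.601 = 4.13058
guard band g = w * U = 0.5 * 4.13058 = 2.06529
AL = USL - g = 123.72 - 2.06529
AL = 121.6547

121.6547


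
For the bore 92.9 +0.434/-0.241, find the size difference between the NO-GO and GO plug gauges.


GO = nominal - lower_tol (smallest hole = maximum material condition)
GO = 92.9 - 0.241 = 92.659
NO-GO = nominal + upper_tol (largest hole = least material condition)
NO-GO = 92.9 + 0.434 = 93.334
spread = NO-GO - GO = 93.334 - 92.659 = 0.6750

0.6750


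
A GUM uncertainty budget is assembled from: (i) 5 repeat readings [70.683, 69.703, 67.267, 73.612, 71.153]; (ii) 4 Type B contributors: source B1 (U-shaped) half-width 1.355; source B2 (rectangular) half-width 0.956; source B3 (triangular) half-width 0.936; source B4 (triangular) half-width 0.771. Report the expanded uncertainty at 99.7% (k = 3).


mean = (70.683 + 69.703 + 67.267 + 73.612 + 71.153) / 5 = 70.4836
s = sqrt(sum((x - mean)^2)/(n-1)) = 2.3038335
u_A = s / sqrt(n) = 2.3038335 / sqrt(5) = 1.0303057
u_B1 = 1.355 / sqrt(2) = 0.95812969
u_B2 = 0.956 / sqrt(3) = 0.55194686
u_B3 = 0.936 / sqrt(6) = 0.3821204
u_B4 = 0.771 / sqrt(6) = 0.31475943
uc = sqrt(1.0303057^2 + 0.95812969^2 + 0.55194686^2 + 0.3821204^2 + 0.31475943^2) = 1.5903701
U = k * uc = 3 * 1.5903701
U = 4.7711

4.7711


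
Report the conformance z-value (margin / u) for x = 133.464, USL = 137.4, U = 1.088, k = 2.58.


u = U / k = 1.088 / 2.58 = 0.42170543
margin = |USL - x| = |137.4 - 133.464| = 3.936
z = margin / u = 3.936 / 0.42170543
z = 9.3335

9.3335


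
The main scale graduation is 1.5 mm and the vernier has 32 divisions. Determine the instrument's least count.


LC = MSD / n_div
= 1.5 / 32
= 0.0469

0.0469


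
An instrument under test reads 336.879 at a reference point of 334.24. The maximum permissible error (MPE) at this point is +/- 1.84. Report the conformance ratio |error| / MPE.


e = indication - reference = 336.879 - 334.24 = 2.6390
|e| = 2.6390
ratio = |e| / MPE = 2.6390 / 1.84
ratio = 1.4342

1.4342


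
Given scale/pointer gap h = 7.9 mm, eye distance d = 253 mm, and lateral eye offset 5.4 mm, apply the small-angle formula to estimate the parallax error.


error = h * offset / d
= 7.9 * 5.4 / 253
= 0.1686

0.1686


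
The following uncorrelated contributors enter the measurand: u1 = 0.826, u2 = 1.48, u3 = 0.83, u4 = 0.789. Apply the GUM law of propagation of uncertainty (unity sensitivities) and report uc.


uc = sqrt(0.826^2 + 1.48^2 + 0.83^2 + 0.789^2)
uc = sqrt(4.184097)
uc = 2.0455

2.0455


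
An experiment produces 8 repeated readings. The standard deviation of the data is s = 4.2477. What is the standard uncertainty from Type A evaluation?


u_A = s / sqrt(n)
u_A = 4.2477 / sqrt(8)
u_A = 4.2477 / 2.8284271
u_A = 1.5018

1.5018


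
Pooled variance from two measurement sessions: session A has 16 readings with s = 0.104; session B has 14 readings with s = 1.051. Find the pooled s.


s_p = sqrt(((n1-1)*s1^2 + (n2-1)*s2^2) / (n1+n2-2))
numerator = (16-1)*0.104^2 + (14-1)*1.051^2 = 0.16224 + 14.359813 = 14.522053
denominator = 16 + 14 - 2 = 28
s_p^2 = 14.522053 / 28 = 0.51864475
s_p = sqrt(0.51864475) = 0.7202

0.7202


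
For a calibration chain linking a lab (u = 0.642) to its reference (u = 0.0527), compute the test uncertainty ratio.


TUR = u_lab / u_ref
= 0.642 / 0.0527
= 12.1822

12.1822


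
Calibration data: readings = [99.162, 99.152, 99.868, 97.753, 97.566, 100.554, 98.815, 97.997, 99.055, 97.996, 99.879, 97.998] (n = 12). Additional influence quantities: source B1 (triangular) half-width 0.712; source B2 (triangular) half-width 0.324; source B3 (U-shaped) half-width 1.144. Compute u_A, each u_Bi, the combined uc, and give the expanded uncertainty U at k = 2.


mean = (99.162 + 99.152 + 99.868 + 97.753 + 97.566 + 100.554 + 98.815 + 97.997 + 99.055 + 97.996 + 99.879 + 97.998) / 12 = 98.81625
s = sqrt(sum((x - mean)^2)/(n-1)) = 0.96539225
u_A = s / sqrt(n) = 0.96539225 / sqrt(12) = 0.27868474
u_B1 = 0.712 / sqrt(6) = 0.29067278
u_B2 = 0.324 / sqrt(6) = 0.13227245
u_B3 = 1.144 / sqrt(2) = 0.80893016
uc = sqrt(0.27868474^2 + 0.29067278^2 + 0.13227245^2 + 0.80893016^2) = 0.91324687
U = k * uc = 2 * 0.91324687
U = 1.8265

1.8265
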